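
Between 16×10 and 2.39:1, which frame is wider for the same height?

16×10 = 1.6 and 2.39; 2.39 > 1.6.

2.39:1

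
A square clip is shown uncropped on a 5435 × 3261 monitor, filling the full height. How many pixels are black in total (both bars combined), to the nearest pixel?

7089414 pixels

The clip is 3261 × 1/1 ≈ 3261.0000 px wide.
Black = 5435 − 3261.0000 = 2174.0000 px.
Across the 3261-px span: 2174.0000 × 3261 ≈ 7089414 px.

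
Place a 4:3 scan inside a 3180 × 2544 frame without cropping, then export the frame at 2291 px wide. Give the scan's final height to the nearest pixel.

In the 3180×2544 frame the scan fills the width: height = 3180 × 3/4 ≈ 2385.00 px.
The frame scales by 2291/3180 = 0.7204; 2385.00 × 0.7204 ≈ 1718.25 px.

1718 px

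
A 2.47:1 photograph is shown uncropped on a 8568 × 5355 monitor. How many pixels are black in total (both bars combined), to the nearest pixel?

2.47:1 (2.470) > 16:10 (1.600), so the photograph fills the width.
Content height = 8568 / 2.470 ≈ 3468.8259 px.
Leftover height: 5355 − 3468.8259 = 1886.1741 px.
That's 1886.1741 × 8568 ≈ 16160740 black pixels.

16160740 pixels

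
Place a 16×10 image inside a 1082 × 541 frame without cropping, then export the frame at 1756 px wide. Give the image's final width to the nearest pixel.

Fitted into 1082×541, the image spans the height; its width is 541 × 16/10 ≈ 865.60 px.
Scaling 1082 → 1756 is ×1.6229, so the width becomes 865.60 × 1.6229 ≈ 1404.80 px.

1405 px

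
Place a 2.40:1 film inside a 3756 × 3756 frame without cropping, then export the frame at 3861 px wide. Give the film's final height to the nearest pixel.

At 3756×3756 the film is width-limited, so height = 3756 / 2.400 ≈ 1565.00 px.
Scaling 3756 → 3861 is ×1.0280, so the height becomes 1565.00 × 1.0280 ≈ 1608.75 px.

1609 px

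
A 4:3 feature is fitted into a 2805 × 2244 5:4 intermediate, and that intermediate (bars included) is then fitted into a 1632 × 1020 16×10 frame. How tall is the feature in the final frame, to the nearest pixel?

956 px

4:3 in 2805×2244: fills the width, so the feature is 2805.00 × 2103.75.
5:4 in 1632×1020: fills the height, so the intermediate becomes 1275.00 × 1020.00 — a scale of ×0.4545.
The feature scales with it: height 2103.75 × 0.4545 ≈ 956.25.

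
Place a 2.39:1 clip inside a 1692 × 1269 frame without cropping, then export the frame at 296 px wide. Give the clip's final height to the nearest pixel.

In the 1692×1269 frame the clip fills the width: height = 1692 / 2.390 ≈ 707.95 px.
Resizing to 296 px wide multiplies everything by 0.1749: 707.95 → 123.85 px.

124 px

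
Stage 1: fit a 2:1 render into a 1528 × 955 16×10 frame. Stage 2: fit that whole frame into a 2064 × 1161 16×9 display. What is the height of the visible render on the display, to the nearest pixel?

929 px

2:1 in 1528×955: fills the width, so the render is 1528.00 × 764.00.
Second fit — the 16×10 canvas into 2064×1161 spans the height: 1857.60 × 1161.00 (×1.2157 from 1528×955).
So the render's height is 764.00 × 1.2157 ≈ 928.80.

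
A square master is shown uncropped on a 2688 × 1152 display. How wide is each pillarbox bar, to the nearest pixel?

768 px

square is narrower than 21×9, so it spans the full height.
That makes the image 1152.00 px wide (1152 × 1/1).
Leftover width: 2688 − 1152.00 = 1536.00 px → 768.00 each side.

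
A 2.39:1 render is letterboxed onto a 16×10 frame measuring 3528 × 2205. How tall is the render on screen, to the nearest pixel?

2.39:1 is wider than 16×10, so it spans the full width.
That makes the image 1476.15 px tall (3528 / 2.390).

1476 px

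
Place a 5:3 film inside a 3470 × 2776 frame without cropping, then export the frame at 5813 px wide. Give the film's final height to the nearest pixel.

In the 3470×2776 frame the film fills the width: height = 3470 × 3/5 ≈ 2082.00 px.
Scaling 3470 → 5813 is ×1.6752, so the height becomes 2082.00 × 1.6752 ≈ 3487.80 px.

3488 px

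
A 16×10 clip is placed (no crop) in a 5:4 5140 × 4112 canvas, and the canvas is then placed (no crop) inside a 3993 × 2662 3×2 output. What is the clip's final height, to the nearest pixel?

First fit — 16×10 into 5140×4112 spans the width: 5140.00 × 3212.50.
5:4 in 3993×2662: fills the height, so the intermediate becomes 3327.50 × 2662.00 — a scale of ×0.6474.
Applying the same ×0.6474: 3212.50 → 2079.69.

2080 px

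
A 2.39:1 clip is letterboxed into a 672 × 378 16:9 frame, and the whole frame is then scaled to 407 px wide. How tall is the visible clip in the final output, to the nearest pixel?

Fitted into 672×378, the clip spans the width; its height is 672 / 2.390 ≈ 281.17 px.
The frame scales by 407/672 = 0.6057; 281.17 × 0.6057 ≈ 170.29 px.

170 px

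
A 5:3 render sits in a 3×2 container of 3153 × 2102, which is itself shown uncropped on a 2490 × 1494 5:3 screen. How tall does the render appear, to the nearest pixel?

1345 px

5:3 in 3153×2102: fills the width, so the render is 3153.00 × 1891.80.
The 3×2 canvas is height-limited in 2490×1494, giving 2241.00 × 1494.00; scale factor 0.7108.
Applying the same ×0.7108: 1891.80 → 1344.60.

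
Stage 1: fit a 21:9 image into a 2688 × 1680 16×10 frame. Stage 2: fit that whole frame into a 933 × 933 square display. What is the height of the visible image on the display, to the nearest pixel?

400 px

21:9 in 2688×1680: fills the width, so the image is 2688.00 × 1152.00.
16×10 in 933×933: fills the width, so the intermediate becomes 933.00 × 583.12 — a scale of ×0.3471.
The image scales with it: height 1152.00 × 0.3471 ≈ 399.86.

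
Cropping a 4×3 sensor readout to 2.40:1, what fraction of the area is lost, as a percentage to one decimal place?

2.40:1 is wider than 4×3, so the crop keeps the full width and trims the height.
Area ratio = (1.333)/(2.400) = 55.56%; the remaining 44.44% is cropped out.

44.4%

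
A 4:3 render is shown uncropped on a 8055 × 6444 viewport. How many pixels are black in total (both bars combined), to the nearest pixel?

Since 1.333 > 1.250, the render is width-limited.
The render is 8055 × 3/4 ≈ 6041.2500 px tall.
Black = 6444 − 6041.2500 = 402.7500 px.
Bar area = 402.7500 × 8055 ≈ 3244151 px.

3244151 pixels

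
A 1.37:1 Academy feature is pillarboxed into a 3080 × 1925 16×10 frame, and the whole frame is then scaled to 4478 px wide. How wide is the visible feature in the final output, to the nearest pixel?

3834 px

At 3080×1925 the feature is height-limited, so width = 1925 × 1.370 ≈ 2637.25 px.
Scaling 3080 → 4478 is ×1.4539, so the width becomes 2637.25 × 1.4539 ≈ 3834.29 px.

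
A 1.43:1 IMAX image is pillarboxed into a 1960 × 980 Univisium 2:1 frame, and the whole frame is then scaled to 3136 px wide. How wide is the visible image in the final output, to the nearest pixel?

In the 1960×980 frame the image fills the height: width = 980 × 1.430 ≈ 1401.40 px.
Resizing to 3136 px wide multiplies everything by 1.6000: 1401.40 → 2242.24 px.

2242 px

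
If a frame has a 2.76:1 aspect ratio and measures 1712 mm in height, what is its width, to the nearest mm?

At 2.76:1, 1712 × 2.760 ≈ 4725.12.

4725 mm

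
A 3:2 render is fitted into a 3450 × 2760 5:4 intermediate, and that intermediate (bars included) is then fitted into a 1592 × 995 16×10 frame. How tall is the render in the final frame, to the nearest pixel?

First fit — 3:2 into 3450×2760 spans the width: 3450.00 × 2300.00.
The 5:4 canvas is height-limited in 1592×995, giving 1243.75 × 995.00; scale factor 0.3605.
The render scales with it: height 2300.00 × 0.3605 ≈ 829.17.

829 px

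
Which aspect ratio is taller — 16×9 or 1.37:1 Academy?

1.37:1 Academy

16×9 = 1.778 and 1.37; 1.778 > 1.37. The smaller width-to-height ratio is the taller frame.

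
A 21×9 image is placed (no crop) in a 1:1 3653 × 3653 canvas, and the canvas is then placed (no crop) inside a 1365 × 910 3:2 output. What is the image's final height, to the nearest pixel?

390 px

Inside the 3653×3653 canvas the image is width-limited at 3653.00 × 1565.57.
1:1 in 1365×910: fills the height, so the intermediate becomes 910.00 × 910.00 — a scale of ×0.2491.
Applying the same ×0.2491: 1565.57 → 390.00.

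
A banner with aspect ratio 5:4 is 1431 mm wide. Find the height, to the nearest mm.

1145 mm

At 5:4, 1431 / 5 × 4 ≈ 1144.80.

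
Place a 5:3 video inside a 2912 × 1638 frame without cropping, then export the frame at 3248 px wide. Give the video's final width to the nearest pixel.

3045 px

Fitted into 2912×1638, the video spans the height; its width is 1638 × 5/3 ≈ 2730.00 px.
The frame scales by 3248/2912 = 1.1154; 2730.00 × 1.1154 ≈ 3045.00 px.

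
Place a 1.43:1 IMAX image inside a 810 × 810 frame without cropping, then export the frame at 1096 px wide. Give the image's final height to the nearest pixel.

In the 810×810 frame the image fills the width: height = 810 / 1.430 ≈ 566.43 px.
Scaling 810 → 1096 is ×1.3531, so the height becomes 566.43 × 1.3531 ≈ 766.43 px.

766 px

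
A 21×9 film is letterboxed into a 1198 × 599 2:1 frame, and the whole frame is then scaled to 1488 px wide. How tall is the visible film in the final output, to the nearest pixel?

At 1198×599 the film is width-limited, so height = 1198 × 9/21 ≈ 513.43 px.
Scaling 1198 → 1488 is ×1.2421, so the height becomes 513.43 × 1.2421 ≈ 637.71 px.

638 px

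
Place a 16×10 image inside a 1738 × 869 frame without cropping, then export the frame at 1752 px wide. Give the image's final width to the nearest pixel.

1402 px

At 1738×869 the image is height-limited, so width = 869 × 16/10 ≈ 1390.40 px.
The frame scales by 1752/1738 = 1.0081; 1390.40 × 1.0081 ≈ 1401.60 px.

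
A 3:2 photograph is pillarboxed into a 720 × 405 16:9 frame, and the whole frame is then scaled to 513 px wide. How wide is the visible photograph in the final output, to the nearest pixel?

Fitted into 720×405, the photograph spans the height; its width is 405 × 3/2 ≈ 607.50 px.
Scaling 720 → 513 is ×0.7125, so the width becomes 607.50 × 0.7125 ≈ 432.84 px.

433 px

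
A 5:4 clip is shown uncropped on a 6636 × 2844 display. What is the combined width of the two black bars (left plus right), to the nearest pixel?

3081 px

5:4 (1.250) < 21:9 (2.333), so the clip fills the height.
That makes the image 3555.00 px wide (2844 × 5/4).
Leftover width: 6636 − 3555.00 = 3081.00 px.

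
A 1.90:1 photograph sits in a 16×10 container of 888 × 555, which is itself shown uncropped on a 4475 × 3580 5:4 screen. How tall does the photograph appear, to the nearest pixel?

2355 px

Inside the 888×555 canvas the photograph is width-limited at 888.00 × 467.37.
Second fit — the 16×10 canvas into 4475×3580 spans the width: 4475.00 × 2796.88 (×5.0394 from 888×555).
Applying the same ×5.0394: 467.37 → 2355.26.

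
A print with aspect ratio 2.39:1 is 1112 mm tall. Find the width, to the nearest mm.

2658 mm

1112 × 2.390 = 2657.68.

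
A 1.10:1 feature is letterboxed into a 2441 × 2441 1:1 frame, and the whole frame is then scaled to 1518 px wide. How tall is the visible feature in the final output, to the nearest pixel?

Fitted into 2441×2441, the feature spans the width; its height is 2441 / 1.100 ≈ 2219.09 px.
The frame scales by 1518/2441 = 0.6219; 2219.09 × 0.6219 ≈ 1380.00 px.

1380 px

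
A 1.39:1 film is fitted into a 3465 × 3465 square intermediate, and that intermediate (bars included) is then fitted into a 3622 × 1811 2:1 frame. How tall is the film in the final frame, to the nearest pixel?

1303 px

First fit — 1.39:1 into 3465×3465 spans the width: 3465.00 × 2492.81.
Second fit — the square canvas into 3622×1811 spans the height: 1811.00 × 1811.00 (×0.5227 from 3465×3465).
The film scales with it: height 2492.81 × 0.5227 ≈ 1302.88.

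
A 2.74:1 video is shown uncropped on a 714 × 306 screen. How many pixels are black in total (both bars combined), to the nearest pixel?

2.74:1 is wider than 21×9, so it spans the full width.
The video is 714 / 2.740 ≈ 260.5839 px tall.
Leftover height: 306 − 260.5839 = 45.4161 px.
Across the 714-px span: 45.4161 × 714 ≈ 32427 px.

32427 pixels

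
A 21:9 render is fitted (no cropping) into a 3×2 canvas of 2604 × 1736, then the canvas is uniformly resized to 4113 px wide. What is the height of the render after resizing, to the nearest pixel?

1763 px

In the 2604×1736 frame the render fills the width: height = 2604 × 9/21 ≈ 1116.00 px.
Resizing to 4113 px wide multiplies everything by 1.5795: 1116.00 → 1762.71 px.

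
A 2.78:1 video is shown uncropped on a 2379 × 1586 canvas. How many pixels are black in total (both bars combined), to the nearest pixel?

1737252 pixels

2.78:1 (2.780) > 3×2 (1.500), so the video fills the width.
That makes the image 855.7554 px tall (2379 / 2.780).
1586 − 855.7554 = 730.2446 px of bars.
That's 730.2446 × 2379 ≈ 1737252 black pixels.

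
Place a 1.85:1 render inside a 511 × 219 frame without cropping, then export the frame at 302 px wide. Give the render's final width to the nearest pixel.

239 px

At 511×219 the render is height-limited, so width = 219 × 1.850 ≈ 405.15 px.
Scaling 511 → 302 is ×0.5910, so the width becomes 405.15 × 0.5910 ≈ 239.44 px.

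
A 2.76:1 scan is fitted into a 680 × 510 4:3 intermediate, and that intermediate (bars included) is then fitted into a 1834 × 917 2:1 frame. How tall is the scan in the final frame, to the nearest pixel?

2.76:1 in 680×510: fills the width, so the scan is 680.00 × 246.38.
Second fit — the 4:3 canvas into 1834×917 spans the height: 1222.67 × 917.00 (×1.7980 from 680×510).
So the scan's height is 246.38 × 1.7980 ≈ 443.00.

443 px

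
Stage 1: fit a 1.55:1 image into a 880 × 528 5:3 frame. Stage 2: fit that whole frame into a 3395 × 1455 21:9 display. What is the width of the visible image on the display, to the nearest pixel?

1.55:1 in 880×528: fills the height, so the image is 818.40 × 528.00.
Second fit — the 5:3 canvas into 3395×1455 spans the height: 2425.00 × 1455.00 (×2.7557 from 880×528).
Applying the same ×2.7557: 818.40 → 2255.25.

2255 px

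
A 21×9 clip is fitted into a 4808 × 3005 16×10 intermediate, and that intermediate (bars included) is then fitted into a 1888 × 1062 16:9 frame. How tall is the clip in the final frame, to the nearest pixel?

21×9 in 4808×3005: fills the width, so the clip is 4808.00 × 2060.57.
16×10 in 1888×1062: fills the height, so the intermediate becomes 1699.20 × 1062.00 — a scale of ×0.3534.
So the clip's height is 2060.57 × 0.3534 ≈ 728.23.

728 px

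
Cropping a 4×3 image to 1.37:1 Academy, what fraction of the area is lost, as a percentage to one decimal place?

2.7%

Going from 4×3 to 1.37:1 Academy means cutting height while keeping width.
(1.333)/(1.370) ≈ 0.973 of the area survives, leaving 2.68% discarded.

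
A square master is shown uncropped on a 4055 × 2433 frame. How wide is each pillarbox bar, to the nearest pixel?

811 px

square (1.000) < 5:3 (1.667), so the master fills the height.
That makes the image 2433.00 px wide (2433 × 1/1).
4055 − 2433.00 = 1622.00 px of bars (811.00 each).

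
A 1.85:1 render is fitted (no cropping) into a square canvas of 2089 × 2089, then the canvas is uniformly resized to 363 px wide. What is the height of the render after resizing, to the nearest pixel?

Fitted into 2089×2089, the render spans the width; its height is 2089 / 1.850 ≈ 1129.19 px.
Resizing to 363 px wide multiplies everything by 0.1738: 1129.19 → 196.22 px.

196 px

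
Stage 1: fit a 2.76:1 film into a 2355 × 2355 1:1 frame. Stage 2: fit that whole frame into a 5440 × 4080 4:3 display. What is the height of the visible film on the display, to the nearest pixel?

First fit — 2.76:1 into 2355×2355 spans the width: 2355.00 × 853.26.
The 1:1 canvas is height-limited in 5440×4080, giving 4080.00 × 4080.00; scale factor 1.7325.
The film scales with it: height 853.26 × 1.7325 ≈ 1478.26.

1478 px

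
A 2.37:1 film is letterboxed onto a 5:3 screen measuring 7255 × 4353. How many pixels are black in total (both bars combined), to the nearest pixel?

9372144 pixels

2.37:1 (2.370) > 5:3 (1.667), so the film fills the width.
The film is 7255 / 2.370 ≈ 3061.1814 px tall.
4353 − 3061.1814 = 1291.8186 px of bars.
Across the 7255-px span: 1291.8186 × 7255 ≈ 9372144 px.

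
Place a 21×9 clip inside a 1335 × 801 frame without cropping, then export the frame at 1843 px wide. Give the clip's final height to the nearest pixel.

Fitted into 1335×801, the clip spans the width; its height is 1335 × 9/21 ≈ 572.14 px.
Scaling 1335 → 1843 is ×1.3805, so the height becomes 572.14 × 1.3805 ≈ 789.86 px.

790 px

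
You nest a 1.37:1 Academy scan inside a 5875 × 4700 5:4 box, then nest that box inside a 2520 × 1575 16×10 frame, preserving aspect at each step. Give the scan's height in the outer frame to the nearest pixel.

1437 px

Inside the 5875×4700 canvas the scan is width-limited at 5875.00 × 4288.32.
The 5:4 canvas is height-limited in 2520×1575, giving 1968.75 × 1575.00; scale factor 0.3351.
So the scan's height is 4288.32 × 0.3351 ≈ 1437.04.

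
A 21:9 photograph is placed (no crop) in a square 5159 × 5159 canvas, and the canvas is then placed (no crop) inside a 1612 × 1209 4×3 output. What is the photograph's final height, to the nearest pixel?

518 px

First fit — 21:9 into 5159×5159 spans the width: 5159.00 × 2211.00.
square in 1612×1209: fills the height, so the intermediate becomes 1209.00 × 1209.00 — a scale of ×0.2343.
The photograph scales with it: height 2211.00 × 0.2343 ≈ 518.14.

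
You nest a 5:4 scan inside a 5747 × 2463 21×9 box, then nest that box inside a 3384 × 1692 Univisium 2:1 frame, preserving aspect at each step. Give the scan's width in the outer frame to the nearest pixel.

Inside the 5747×2463 canvas the scan is height-limited at 3078.75 × 2463.00.
Second fit — the 21×9 canvas into 3384×1692 spans the width: 3384.00 × 1450.29 (×0.5888 from 5747×2463).
So the scan's width is 3078.75 × 0.5888 ≈ 1812.86.

1813 px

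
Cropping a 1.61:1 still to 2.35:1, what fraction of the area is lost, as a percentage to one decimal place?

The width stays; only height is cut (since 2.35:1 is wider than 1.61:1).
(1.610)/(2.350) ≈ 0.685 of the area survives, leaving 31.49% discarded.

31.5%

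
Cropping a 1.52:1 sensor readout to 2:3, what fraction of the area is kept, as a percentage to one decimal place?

43.9%

2:3 is narrower than 1.52:1, so the crop keeps the full height and trims the width.
Area ratio = (0.667)/(1.520) = 43.86% retained.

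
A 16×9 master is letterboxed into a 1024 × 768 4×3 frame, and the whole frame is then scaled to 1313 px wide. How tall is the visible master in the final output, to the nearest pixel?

In the 1024×768 frame the master fills the width: height = 1024 × 9/16 ≈ 576.00 px.
The frame scales by 1313/1024 = 1.2822; 576.00 × 1.2822 ≈ 738.56 px.

739 px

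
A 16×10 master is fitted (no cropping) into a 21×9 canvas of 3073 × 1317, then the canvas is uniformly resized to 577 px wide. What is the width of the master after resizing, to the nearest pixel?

Fitted into 3073×1317, the master spans the height; its width is 1317 × 16/10 ≈ 2107.20 px.
Scaling 3073 → 577 is ×0.1878, so the width becomes 2107.20 × 0.1878 ≈ 395.66 px.

396 px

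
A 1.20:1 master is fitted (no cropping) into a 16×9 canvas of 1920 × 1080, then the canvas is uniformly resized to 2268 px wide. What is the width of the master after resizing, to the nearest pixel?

1531 px

At 1920×1080 the master is height-limited, so width = 1080 × 1.200 ≈ 1296.00 px.
The frame scales by 2268/1920 = 1.1812; 1296.00 × 1.1812 ≈ 1530.90 px.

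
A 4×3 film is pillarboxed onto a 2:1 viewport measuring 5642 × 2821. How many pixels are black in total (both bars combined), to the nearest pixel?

4×3 (1.333) < 2:1 (2.000), so the film fills the height.
The film is 2821 × 4/3 ≈ 3761.3333 px wide.
Black = 5642 − 3761.3333 = 1880.6667 px.
Across the 2821-px span: 1880.6667 × 2821 ≈ 5305361 px.

5305361 pixels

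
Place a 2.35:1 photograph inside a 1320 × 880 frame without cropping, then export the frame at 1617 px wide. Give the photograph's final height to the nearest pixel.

688 px

Fitted into 1320×880, the photograph spans the width; its height is 1320 / 2.350 ≈ 561.70 px.
The frame scales by 1617/1320 = 1.2250; 561.70 × 1.2250 ≈ 688.09 px.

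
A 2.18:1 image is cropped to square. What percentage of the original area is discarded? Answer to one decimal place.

54.1%

The height stays; only width is cut (since square is narrower than 2.18:1).
Fraction kept = (1.000)/(2.180) ≈ 45.87%, so 54.13% is lost.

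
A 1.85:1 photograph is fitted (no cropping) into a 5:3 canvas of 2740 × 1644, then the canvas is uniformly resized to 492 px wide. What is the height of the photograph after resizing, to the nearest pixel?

In the 2740×1644 frame the photograph fills the width: height = 2740 / 1.850 ≈ 1481.08 px.
Scaling 2740 → 492 is ×0.1796, so the height becomes 1481.08 × 0.1796 ≈ 265.95 px.

266 px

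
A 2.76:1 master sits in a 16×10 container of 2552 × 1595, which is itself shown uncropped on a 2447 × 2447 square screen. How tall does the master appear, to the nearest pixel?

2.76:1 in 2552×1595: fills the width, so the master is 2552.00 × 924.64.
Second fit — the 16×10 canvas into 2447×2447 spans the width: 2447.00 × 1529.38 (×0.9589 from 2552×1595).
Applying the same ×0.9589: 924.64 → 886.59.

887 px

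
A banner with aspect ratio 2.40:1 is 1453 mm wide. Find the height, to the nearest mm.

1453 / 2.400 = 605.42.

605 mm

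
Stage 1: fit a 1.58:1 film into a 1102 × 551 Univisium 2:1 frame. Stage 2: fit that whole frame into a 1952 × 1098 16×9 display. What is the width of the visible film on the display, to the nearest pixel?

1542 px

Inside the 1102×551 canvas the film is height-limited at 870.58 × 551.00.
The Univisium 2:1 canvas is width-limited in 1952×1098, giving 1952.00 × 976.00; scale factor 1.7713.
The film scales with it: width 870.58 × 1.7713 ≈ 1542.08.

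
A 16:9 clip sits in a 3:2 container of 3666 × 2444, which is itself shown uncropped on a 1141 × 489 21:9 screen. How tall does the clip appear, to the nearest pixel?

413 px

First fit — 16:9 into 3666×2444 spans the width: 3666.00 × 2062.12.
3:2 in 1141×489: fills the height, so the intermediate becomes 733.50 × 489.00 — a scale of ×0.2001.
Applying the same ×0.2001: 2062.12 → 412.59.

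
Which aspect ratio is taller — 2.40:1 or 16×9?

16×9

2.4 and 16×9 = 1.778; 2.4 > 1.778. The smaller width-to-height ratio is the taller frame.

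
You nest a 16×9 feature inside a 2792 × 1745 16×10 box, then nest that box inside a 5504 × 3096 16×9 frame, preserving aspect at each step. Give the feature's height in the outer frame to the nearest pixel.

2786 px

First fit — 16×9 into 2792×1745 spans the width: 2792.00 × 1570.50.
16×10 in 5504×3096: fills the height, so the intermediate becomes 4953.60 × 3096.00 — a scale of ×1.7742.
So the feature's height is 1570.50 × 1.7742 ≈ 2786.40.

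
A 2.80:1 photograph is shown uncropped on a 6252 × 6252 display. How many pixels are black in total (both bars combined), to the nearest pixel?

25127681 pixels

2.80:1 (2.800) > 1:1 (1.000), so the photograph fills the width.
That makes the image 2232.8571 px tall (6252 / 2.800).
6252 − 2232.8571 = 4019.1429 px of bars.
Across the 6252-px span: 4019.1429 × 6252 ≈ 25127681 px.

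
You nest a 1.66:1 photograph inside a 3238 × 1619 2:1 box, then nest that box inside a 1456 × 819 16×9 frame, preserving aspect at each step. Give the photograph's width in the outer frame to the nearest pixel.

1208 px

Inside the 3238×1619 canvas the photograph is height-limited at 2687.54 × 1619.00.
The 2:1 canvas is width-limited in 1456×819, giving 1456.00 × 728.00; scale factor 0.4497.
The photograph scales with it: width 2687.54 × 0.4497 ≈ 1208.48.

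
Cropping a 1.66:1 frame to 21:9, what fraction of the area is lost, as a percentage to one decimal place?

28.9%

21:9 is wider than 1.66:1, so the crop keeps the full width and trims the height.
Area ratio = (1.660)/(2.333) = 71.14%; the remaining 28.86% is cropped out.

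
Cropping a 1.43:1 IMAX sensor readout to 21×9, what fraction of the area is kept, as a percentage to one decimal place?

Going from 1.43:1 IMAX to 21×9 means cutting height while keeping width.
Fraction kept = (1.430)/(2.333) ≈ 61.29%.

61.3%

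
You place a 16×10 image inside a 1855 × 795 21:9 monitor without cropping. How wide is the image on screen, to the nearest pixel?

Since 1.600 < 2.333, the image is height-limited.
The image is 795 × 16/10 ≈ 1272.00 px wide.

1272 px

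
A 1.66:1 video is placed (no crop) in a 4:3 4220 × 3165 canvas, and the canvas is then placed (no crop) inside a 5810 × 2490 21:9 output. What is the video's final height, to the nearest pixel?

First fit — 1.66:1 into 4220×3165 spans the width: 4220.00 × 2542.17.
Second fit — the 4:3 canvas into 5810×2490 spans the height: 3320.00 × 2490.00 (×0.7867 from 4220×3165).
Applying the same ×0.7867: 2542.17 → 2000.00.

2000 px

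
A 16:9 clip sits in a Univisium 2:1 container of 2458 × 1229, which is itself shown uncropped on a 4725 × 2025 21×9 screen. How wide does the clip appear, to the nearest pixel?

3600 px

First fit — 16:9 into 2458×1229 spans the height: 2184.89 × 1229.00.
The Univisium 2:1 canvas is height-limited in 4725×2025, giving 4050.00 × 2025.00; scale factor 1.6477.
The clip scales with it: width 2184.89 × 1.6477 ≈ 3600.00.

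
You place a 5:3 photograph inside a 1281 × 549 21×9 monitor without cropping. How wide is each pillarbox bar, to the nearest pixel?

183 px

Since 1.667 < 2.333, the photograph is height-limited.
The photograph is 549 × 5/3 ≈ 915.00 px wide.
Leftover width: 1281 − 915.00 = 366.00 px → 183.00 each side.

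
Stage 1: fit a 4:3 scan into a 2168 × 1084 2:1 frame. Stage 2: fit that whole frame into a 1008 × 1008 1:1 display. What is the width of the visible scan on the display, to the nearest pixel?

672 px

4:3 in 2168×1084: fills the height, so the scan is 1445.33 × 1084.00.
The 2:1 canvas is width-limited in 1008×1008, giving 1008.00 × 504.00; scale factor 0.4649.
Applying the same ×0.4649: 1445.33 → 672.00.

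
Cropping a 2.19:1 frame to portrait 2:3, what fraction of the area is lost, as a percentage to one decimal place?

69.6%

Going from 2.19:1 to portrait 2:3 means cutting width while keeping height.
(0.667)/(2.190) ≈ 0.304 of the area survives, leaving 69.56% discarded.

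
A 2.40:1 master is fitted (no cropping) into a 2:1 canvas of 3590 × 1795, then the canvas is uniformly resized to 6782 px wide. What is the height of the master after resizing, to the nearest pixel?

At 3590×1795 the master is width-limited, so height = 3590 / 2.400 ≈ 1495.83 px.
Resizing to 6782 px wide multiplies everything by 1.8891: 1495.83 → 2825.83 px.

2826 px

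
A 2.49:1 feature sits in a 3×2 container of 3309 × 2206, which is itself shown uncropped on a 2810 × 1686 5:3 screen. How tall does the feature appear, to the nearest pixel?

1016 px

First fit — 2.49:1 into 3309×2206 spans the width: 3309.00 × 1328.92.
The 3×2 canvas is height-limited in 2810×1686, giving 2529.00 × 1686.00; scale factor 0.7643.
The feature scales with it: height 1328.92 × 0.7643 ≈ 1015.66.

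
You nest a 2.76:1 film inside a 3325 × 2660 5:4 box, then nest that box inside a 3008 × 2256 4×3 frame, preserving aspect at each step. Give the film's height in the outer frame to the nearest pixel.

Inside the 3325×2660 canvas the film is width-limited at 3325.00 × 1204.71.
Second fit — the 5:4 canvas into 3008×2256 spans the height: 2820.00 × 2256.00 (×0.8481 from 3325×2660).
Applying the same ×0.8481: 1204.71 → 1021.74.

1022 px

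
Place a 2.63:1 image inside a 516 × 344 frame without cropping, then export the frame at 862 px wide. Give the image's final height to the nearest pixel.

328 px

In the 516×344 frame the image fills the width: height = 516 / 2.630 ≈ 196.20 px.
Resizing to 862 px wide multiplies everything by 1.6705: 196.20 → 327.76 px.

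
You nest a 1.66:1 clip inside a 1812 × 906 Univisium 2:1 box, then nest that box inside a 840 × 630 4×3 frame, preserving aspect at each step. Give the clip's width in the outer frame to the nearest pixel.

697 px

First fit — 1.66:1 into 1812×906 spans the height: 1503.96 × 906.00.
The Univisium 2:1 canvas is width-limited in 840×630, giving 840.00 × 420.00; scale factor 0.4636.
So the clip's width is 1503.96 × 0.4636 ≈ 697.20.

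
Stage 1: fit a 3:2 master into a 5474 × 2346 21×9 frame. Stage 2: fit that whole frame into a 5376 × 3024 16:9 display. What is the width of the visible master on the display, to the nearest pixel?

3456 px

First fit — 3:2 into 5474×2346 spans the height: 3519.00 × 2346.00.
21×9 in 5376×3024: fills the width, so the intermediate becomes 5376.00 × 2304.00 — a scale of ×0.9821.
The master scales with it: width 3519.00 × 0.9821 ≈ 3456.00.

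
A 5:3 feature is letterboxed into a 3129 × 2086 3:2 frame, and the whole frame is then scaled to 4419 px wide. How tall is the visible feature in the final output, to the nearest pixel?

2651 px

At 3129×2086 the feature is width-limited, so height = 3129 × 3/5 ≈ 1877.40 px.
The frame scales by 4419/3129 = 1.4123; 1877.40 × 1.4123 ≈ 2651.40 px.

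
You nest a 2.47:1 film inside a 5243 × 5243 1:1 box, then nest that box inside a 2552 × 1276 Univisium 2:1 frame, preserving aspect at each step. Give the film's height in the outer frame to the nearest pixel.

2.47:1 in 5243×5243: fills the width, so the film is 5243.00 × 2122.67.
The 1:1 canvas is height-limited in 2552×1276, giving 1276.00 × 1276.00; scale factor 0.2434.
The film scales with it: height 2122.67 × 0.2434 ≈ 516.60.

517 px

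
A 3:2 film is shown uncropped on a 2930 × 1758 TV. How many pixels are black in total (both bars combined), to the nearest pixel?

Since 1.500 < 1.667, the film is height-limited.
The film is 1758 × 3/2 ≈ 2637.0000 px wide.
Leftover width: 2930 − 2637.0000 = 293.0000 px.
Across the 1758-px span: 293.0000 × 1758 ≈ 515094 px.

515094 pixels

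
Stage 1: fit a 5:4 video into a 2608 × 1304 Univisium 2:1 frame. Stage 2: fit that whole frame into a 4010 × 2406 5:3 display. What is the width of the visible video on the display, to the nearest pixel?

2506 px

First fit — 5:4 into 2608×1304 spans the height: 1630.00 × 1304.00.
Second fit — the Univisium 2:1 canvas into 4010×2406 spans the width: 4010.00 × 2005.00 (×1.5376 from 2608×1304).
Applying the same ×1.5376: 1630.00 → 2506.25.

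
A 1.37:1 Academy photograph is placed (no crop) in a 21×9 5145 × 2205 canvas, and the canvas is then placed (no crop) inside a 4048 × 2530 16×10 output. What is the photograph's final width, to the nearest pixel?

2377 px

Inside the 5145×2205 canvas the photograph is height-limited at 3020.85 × 2205.00.
Second fit — the 21×9 canvas into 4048×2530 spans the width: 4048.00 × 1734.86 (×0.7868 from 5145×2205).
Applying the same ×0.7868: 3020.85 → 2376.75.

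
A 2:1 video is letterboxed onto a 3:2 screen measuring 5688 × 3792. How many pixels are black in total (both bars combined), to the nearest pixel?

2:1 (2.000) > 3:2 (1.500), so the video fills the width.
That makes the image 2844.0000 px tall (5688 × 1/2).
Black = 3792 − 2844.0000 = 948.0000 px.
Across the 5688-px span: 948.0000 × 5688 ≈ 5392224 px.

5392224 pixels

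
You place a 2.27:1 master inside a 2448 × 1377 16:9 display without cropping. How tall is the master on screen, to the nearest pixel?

1078 px

2.27:1 is wider than 16:9, so it spans the full width.
That makes the image 1078.41 px tall (2448 / 2.270).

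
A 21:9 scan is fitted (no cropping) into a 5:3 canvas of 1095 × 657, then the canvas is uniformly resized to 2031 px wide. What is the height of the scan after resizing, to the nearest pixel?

In the 1095×657 frame the scan fills the width: height = 1095 × 9/21 ≈ 469.29 px.
Resizing to 2031 px wide multiplies everything by 1.8548: 469.29 → 870.43 px.

870 px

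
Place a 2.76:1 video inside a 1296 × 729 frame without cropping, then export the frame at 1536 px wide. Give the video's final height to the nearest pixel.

At 1296×729 the video is width-limited, so height = 1296 / 2.760 ≈ 469.57 px.
Resizing to 1536 px wide multiplies everything by 1.1852: 469.57 → 556.52 px.

557 px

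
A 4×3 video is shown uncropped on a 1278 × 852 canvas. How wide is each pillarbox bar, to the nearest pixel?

71 px

4×3 is narrower than 3×2, so it spans the full height.
That makes the image 1136.00 px wide (852 × 4/3).
Leftover width: 1278 − 1136.00 = 142.00 px → 71.00 each side.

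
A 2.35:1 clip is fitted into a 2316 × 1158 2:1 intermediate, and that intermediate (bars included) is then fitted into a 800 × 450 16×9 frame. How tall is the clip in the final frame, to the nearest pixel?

340 px

2.35:1 in 2316×1158: fills the width, so the clip is 2316.00 × 985.53.
The 2:1 canvas is width-limited in 800×450, giving 800.00 × 400.00; scale factor 0.3454.
So the clip's height is 985.53 × 0.3454 ≈ 340.43.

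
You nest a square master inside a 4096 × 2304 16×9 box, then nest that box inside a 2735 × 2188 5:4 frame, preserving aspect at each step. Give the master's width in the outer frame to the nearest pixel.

1538 px

square in 4096×2304: fills the height, so the master is 2304.00 × 2304.00.
16×9 in 2735×2188: fills the width, so the intermediate becomes 2735.00 × 1538.44 — a scale of ×0.6677.
The master scales with it: width 2304.00 × 0.6677 ≈ 1538.44.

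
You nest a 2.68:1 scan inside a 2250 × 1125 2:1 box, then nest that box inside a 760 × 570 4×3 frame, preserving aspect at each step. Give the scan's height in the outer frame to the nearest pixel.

2.68:1 in 2250×1125: fills the width, so the scan is 2250.00 × 839.55.
Second fit — the 2:1 canvas into 760×570 spans the width: 760.00 × 380.00 (×0.3378 from 2250×1125).
The scan scales with it: height 839.55 × 0.3378 ≈ 283.58.

284 px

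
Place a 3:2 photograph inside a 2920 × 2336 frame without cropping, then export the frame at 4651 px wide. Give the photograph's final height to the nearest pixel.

3101 px

Fitted into 2920×2336, the photograph spans the width; its height is 2920 × 2/3 ≈ 1946.67 px.
Scaling 2920 → 4651 is ×1.5928, so the height becomes 1946.67 × 1.5928 ≈ 3100.67 px.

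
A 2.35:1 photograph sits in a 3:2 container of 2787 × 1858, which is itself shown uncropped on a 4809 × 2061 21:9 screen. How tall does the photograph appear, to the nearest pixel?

1316 px

2.35:1 in 2787×1858: fills the width, so the photograph is 2787.00 × 1185.96.
Second fit — the 3:2 canvas into 4809×2061 spans the height: 3091.50 × 2061.00 (×1.1093 from 2787×1858).
So the photograph's height is 1185.96 × 1.1093 ≈ 1315.53.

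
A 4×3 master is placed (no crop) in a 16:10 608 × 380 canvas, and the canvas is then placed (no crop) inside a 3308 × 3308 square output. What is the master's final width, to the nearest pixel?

2757 px

Inside the 608×380 canvas the master is height-limited at 506.67 × 380.00.
Second fit — the 16:10 canvas into 3308×3308 spans the width: 3308.00 × 2067.50 (×5.4408 from 608×380).
Applying the same ×5.4408: 506.67 → 2756.67.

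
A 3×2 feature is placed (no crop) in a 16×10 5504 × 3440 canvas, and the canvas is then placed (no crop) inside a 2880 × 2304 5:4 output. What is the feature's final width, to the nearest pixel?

2700 px

First fit — 3×2 into 5504×3440 spans the height: 5160.00 × 3440.00.
Second fit — the 16×10 canvas into 2880×2304 spans the width: 2880.00 × 1800.00 (×0.5233 from 5504×3440).
The feature scales with it: width 5160.00 × 0.5233 ≈ 2700.00.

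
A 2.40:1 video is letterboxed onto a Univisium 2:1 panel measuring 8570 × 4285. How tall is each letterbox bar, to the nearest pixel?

357 px

2.40:1 is wider than Univisium 2:1, so it spans the full width.
The video is 8570 / 2.400 ≈ 3570.83 px tall.
4285 − 3570.83 = 714.17 px of bars (357.08 each).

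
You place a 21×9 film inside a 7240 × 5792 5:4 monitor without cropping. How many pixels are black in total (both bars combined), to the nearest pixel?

19469394 pixels

Since 2.333 > 1.250, the film is width-limited.
Content height = 7240 × 9/21 ≈ 3102.8571 px.
Leftover height: 5792 − 3102.8571 = 2689.1429 px.
Across the 7240-px span: 2689.1429 × 7240 ≈ 19469394 px.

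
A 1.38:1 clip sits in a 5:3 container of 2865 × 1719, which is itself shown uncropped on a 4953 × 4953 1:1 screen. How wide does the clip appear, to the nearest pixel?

Inside the 2865×1719 canvas the clip is height-limited at 2372.22 × 1719.00.
The 5:3 canvas is width-limited in 4953×4953, giving 4953.00 × 2971.80; scale factor 1.7288.
The clip scales with it: width 2372.22 × 1.7288 ≈ 4101.08.

4101 px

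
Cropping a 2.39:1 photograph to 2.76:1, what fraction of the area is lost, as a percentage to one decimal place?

The width stays; only height is cut (since 2.76:1 is wider than 2.39:1).
(2.390)/(2.760) ≈ 0.866 of the area survives, leaving 13.41% discarded.

13.4%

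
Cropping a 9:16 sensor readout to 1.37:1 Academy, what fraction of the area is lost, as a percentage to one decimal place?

Going from 9:16 to 1.37:1 Academy means cutting height while keeping width.
(0.562)/(1.370) ≈ 0.411 of the area survives, leaving 58.94% discarded.

58.9%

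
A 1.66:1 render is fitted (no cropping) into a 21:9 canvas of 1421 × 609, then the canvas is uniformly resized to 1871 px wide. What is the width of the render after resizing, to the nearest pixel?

Fitted into 1421×609, the render spans the height; its width is 609 × 1.660 ≈ 1010.94 px.
The frame scales by 1871/1421 = 1.3167; 1010.94 × 1.3167 ≈ 1331.08 px.

1331 px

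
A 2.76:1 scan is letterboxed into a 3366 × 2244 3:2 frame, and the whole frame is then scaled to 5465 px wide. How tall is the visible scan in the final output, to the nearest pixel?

1980 px

At 3366×2244 the scan is width-limited, so height = 3366 / 2.760 ≈ 1219.57 px.
Resizing to 5465 px wide multiplies everything by 1.6236: 1219.57 → 1980.07 px.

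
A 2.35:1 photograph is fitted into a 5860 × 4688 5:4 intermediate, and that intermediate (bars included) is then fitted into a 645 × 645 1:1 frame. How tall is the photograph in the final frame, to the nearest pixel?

Inside the 5860×4688 canvas the photograph is width-limited at 5860.00 × 2493.62.
5:4 in 645×645: fills the width, so the intermediate becomes 645.00 × 516.00 — a scale of ×0.1101.
The photograph scales with it: height 2493.62 × 0.1101 ≈ 274.47.

274 px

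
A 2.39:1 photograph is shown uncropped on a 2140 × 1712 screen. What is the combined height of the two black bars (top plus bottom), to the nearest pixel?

2.39:1 is wider than 5:4, so it spans the full width.
That makes the image 895.40 px tall (2140 / 2.390).
Black = 1712 − 895.40 = 816.60 px.

817 px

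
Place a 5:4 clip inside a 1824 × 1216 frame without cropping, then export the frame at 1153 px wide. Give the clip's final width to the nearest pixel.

Fitted into 1824×1216, the clip spans the height; its width is 1216 × 5/4 ≈ 1520.00 px.
Scaling 1824 → 1153 is ×0.6321, so the width becomes 1520.00 × 0.6321 ≈ 960.83 px.

961 px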